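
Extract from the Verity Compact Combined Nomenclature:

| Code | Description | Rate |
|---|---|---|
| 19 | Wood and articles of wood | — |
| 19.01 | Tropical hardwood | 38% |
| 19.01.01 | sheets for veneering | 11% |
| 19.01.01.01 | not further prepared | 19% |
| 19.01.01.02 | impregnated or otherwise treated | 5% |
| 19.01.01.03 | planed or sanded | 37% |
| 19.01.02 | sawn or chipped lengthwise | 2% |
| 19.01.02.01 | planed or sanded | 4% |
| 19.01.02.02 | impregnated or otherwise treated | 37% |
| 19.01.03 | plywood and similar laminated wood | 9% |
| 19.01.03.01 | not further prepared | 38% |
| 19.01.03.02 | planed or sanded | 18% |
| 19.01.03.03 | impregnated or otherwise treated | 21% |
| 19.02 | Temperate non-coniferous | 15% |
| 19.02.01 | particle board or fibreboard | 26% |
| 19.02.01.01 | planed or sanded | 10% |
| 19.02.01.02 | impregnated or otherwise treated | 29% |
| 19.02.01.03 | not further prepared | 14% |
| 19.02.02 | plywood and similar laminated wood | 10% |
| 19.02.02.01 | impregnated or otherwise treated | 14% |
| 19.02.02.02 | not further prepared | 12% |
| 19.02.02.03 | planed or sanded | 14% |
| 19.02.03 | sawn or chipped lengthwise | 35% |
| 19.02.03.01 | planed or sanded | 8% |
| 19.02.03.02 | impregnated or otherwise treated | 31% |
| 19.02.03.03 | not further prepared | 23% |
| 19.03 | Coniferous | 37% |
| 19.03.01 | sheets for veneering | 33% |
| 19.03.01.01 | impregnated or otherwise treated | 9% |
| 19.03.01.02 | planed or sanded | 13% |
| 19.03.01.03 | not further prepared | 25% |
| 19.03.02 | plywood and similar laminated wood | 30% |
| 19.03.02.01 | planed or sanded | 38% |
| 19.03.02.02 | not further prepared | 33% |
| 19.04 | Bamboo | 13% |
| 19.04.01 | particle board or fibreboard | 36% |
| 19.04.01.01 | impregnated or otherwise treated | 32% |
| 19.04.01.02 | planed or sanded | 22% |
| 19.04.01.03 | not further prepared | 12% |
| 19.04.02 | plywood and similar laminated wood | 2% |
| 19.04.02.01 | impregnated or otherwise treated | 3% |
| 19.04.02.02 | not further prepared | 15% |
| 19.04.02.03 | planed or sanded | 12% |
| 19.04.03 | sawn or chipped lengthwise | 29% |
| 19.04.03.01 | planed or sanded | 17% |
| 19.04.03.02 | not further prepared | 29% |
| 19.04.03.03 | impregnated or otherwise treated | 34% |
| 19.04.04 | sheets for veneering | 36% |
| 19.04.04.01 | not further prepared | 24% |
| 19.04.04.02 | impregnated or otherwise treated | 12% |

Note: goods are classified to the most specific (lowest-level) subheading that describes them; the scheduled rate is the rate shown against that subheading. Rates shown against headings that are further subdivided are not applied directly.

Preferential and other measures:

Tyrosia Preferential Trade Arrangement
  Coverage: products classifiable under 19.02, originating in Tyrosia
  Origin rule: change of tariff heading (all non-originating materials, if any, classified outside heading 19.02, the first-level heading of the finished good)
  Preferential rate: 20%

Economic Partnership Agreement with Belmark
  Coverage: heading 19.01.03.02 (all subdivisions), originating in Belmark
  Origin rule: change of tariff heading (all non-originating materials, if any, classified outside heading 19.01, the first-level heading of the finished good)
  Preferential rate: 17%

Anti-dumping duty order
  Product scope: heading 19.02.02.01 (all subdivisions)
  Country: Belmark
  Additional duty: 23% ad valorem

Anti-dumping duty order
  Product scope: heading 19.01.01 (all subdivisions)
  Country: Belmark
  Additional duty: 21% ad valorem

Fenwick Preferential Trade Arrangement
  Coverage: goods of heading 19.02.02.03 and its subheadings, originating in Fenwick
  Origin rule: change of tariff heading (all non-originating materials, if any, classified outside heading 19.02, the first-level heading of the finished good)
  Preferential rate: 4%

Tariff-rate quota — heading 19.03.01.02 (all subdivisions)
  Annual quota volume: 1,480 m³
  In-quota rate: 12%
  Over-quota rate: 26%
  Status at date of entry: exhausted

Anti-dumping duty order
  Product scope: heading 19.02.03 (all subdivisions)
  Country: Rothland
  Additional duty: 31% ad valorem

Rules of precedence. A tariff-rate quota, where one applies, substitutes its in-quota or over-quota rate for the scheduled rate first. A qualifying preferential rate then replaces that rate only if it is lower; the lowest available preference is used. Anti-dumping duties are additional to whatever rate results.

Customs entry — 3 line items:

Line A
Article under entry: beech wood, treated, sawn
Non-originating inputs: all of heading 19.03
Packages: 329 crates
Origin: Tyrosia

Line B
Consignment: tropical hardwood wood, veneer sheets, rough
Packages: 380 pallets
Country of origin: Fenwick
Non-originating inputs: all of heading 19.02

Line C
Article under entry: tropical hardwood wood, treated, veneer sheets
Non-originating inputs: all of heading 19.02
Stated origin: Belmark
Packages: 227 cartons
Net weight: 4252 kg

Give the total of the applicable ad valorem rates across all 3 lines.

Line A: beech → 19.02; sawn → 19.02.03; treated → 19.02.03.02. Scheduled 31%. Tyrosia agreement on 19.02: CTH met → 20% available; preferential 20%. → 20%.
Line B: tropical hardwood → 19.01; veneer sheets → 19.01.01; rough → 19.01.01.01. Scheduled 19%. Fenwick agreement on 19.02.02.03: 19.01.01.01 not covered. → 19%.
Line C: tropical hardwood → 19.01; veneer sheets → 19.01.01; treated → 19.01.01.02. Scheduled 5%. Belmark agreement on 19.01.03.02: 19.01.01.02 not covered; anti-dumping (Belmark, 19.01.01): +21%; total 5% + 21% = 26%. → 26%.
Sum: 20% + 19% + 26% = 65%.

65%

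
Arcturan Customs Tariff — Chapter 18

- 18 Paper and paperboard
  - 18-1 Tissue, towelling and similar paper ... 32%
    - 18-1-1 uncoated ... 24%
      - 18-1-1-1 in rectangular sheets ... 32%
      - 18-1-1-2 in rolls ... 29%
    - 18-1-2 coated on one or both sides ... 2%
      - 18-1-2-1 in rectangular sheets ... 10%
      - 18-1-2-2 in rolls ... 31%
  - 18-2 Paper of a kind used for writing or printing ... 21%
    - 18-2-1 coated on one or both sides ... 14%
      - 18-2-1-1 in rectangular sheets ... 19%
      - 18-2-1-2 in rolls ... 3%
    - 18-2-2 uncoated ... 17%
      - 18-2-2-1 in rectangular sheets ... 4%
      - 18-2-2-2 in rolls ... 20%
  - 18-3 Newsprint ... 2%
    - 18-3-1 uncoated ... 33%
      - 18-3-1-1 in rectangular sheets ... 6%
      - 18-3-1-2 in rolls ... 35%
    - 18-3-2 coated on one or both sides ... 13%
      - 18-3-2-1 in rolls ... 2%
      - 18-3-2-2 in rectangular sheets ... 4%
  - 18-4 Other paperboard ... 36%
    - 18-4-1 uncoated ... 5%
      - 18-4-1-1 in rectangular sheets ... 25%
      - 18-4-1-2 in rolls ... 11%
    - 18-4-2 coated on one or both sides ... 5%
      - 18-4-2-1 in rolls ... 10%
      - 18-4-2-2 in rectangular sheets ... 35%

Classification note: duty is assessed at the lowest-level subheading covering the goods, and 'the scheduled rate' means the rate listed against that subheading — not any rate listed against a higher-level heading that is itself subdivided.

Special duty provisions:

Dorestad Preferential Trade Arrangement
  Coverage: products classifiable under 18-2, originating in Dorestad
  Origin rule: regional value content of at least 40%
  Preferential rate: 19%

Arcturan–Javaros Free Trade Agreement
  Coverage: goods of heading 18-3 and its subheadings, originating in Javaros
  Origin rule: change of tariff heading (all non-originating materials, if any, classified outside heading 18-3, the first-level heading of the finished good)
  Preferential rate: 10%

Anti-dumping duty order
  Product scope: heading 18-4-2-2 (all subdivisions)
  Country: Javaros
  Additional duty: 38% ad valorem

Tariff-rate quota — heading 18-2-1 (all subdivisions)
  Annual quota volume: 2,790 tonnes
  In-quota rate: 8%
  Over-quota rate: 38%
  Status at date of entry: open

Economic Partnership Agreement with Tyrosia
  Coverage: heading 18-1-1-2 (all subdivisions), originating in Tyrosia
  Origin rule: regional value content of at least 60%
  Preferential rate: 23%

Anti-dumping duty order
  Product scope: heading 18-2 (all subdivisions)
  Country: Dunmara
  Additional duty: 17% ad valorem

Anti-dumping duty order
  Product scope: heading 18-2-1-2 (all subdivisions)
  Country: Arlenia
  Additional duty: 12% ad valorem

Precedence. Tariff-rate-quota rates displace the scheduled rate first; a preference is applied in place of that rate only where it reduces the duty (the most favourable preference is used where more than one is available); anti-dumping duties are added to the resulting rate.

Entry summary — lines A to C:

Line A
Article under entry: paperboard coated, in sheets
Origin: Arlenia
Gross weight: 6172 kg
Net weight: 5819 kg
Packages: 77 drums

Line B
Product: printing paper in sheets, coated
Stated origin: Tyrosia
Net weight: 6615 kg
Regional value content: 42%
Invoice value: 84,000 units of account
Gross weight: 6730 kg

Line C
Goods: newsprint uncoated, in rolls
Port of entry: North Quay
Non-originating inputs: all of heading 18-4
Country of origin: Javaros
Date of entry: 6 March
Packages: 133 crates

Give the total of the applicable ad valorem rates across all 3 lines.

53%

Line A: paperboard → 18-4; coated → 18-4-2; in sheets → 18-4-2-2. Scheduled 35%. No special measure applies. → 35%.
Line B: printing paper → 18-2; coated → 18-2-1; in sheets → 18-2-1-1. Scheduled 19%. quota on 18-2-1 open → in-quota 8%; Tyrosia agreement on 18-1-1-2: 18-2-1-1 not covered. → 8%.
Line C: newsprint → 18-3; uncoated → 18-3-1; in rolls → 18-3-1-2. Scheduled 35%. Javaros agreement on 18-3: CTH met → 10% available; preferential 10%. → 10%.
Sum: 35% + 8% + 10% = 53%.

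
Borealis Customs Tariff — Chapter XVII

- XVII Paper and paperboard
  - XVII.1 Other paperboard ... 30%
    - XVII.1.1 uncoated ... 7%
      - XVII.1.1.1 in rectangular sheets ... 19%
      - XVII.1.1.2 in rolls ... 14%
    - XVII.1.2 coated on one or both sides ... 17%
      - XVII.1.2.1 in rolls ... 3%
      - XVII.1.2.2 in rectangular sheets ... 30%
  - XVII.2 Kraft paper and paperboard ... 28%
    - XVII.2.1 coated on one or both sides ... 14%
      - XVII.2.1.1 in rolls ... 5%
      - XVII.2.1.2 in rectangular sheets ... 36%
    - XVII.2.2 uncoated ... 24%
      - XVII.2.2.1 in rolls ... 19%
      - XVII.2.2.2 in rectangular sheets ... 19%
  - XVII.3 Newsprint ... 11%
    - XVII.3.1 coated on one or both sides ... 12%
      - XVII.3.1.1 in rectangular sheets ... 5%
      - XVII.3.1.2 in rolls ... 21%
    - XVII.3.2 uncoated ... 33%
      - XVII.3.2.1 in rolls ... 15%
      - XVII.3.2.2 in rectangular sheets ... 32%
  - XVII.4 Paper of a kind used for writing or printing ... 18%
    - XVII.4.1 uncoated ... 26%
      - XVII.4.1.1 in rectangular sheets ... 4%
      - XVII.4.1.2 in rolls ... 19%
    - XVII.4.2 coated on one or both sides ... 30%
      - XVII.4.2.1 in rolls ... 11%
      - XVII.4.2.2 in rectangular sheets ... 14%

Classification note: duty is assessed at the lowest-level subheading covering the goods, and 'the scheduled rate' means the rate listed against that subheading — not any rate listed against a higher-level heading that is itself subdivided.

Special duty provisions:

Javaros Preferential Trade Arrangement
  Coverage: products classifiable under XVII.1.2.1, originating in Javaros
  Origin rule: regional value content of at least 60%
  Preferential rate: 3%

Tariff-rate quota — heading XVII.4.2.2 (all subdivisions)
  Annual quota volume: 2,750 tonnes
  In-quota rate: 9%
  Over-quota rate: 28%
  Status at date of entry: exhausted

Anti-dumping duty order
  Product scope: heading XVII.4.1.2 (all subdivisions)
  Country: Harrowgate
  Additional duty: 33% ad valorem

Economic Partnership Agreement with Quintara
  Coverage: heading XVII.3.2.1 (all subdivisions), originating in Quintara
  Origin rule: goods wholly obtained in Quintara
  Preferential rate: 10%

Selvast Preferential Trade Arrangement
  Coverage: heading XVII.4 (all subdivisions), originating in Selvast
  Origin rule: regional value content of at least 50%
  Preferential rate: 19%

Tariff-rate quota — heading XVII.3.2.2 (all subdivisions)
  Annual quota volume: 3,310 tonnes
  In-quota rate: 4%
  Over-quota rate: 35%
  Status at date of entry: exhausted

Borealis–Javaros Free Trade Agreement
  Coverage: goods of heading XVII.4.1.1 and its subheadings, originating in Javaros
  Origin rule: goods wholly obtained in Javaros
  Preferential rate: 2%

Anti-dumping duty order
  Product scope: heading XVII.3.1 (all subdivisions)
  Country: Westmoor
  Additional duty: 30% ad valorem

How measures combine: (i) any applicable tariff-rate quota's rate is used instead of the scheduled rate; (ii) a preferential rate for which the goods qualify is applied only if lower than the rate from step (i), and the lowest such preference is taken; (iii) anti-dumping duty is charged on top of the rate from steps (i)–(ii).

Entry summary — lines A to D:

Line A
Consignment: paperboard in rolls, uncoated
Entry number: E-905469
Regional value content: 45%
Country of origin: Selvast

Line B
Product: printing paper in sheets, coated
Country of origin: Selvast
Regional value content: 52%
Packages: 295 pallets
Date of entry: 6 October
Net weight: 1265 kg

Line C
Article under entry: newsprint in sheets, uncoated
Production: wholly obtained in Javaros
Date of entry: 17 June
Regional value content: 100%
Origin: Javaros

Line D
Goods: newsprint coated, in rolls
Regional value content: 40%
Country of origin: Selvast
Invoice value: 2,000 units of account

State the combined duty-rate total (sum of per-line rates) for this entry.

Line A: paperboard → XVII.1; uncoated → XVII.1.1; in rolls → XVII.1.1.2. Scheduled 14%. Selvast agreement on XVII.4: XVII.1.1.2 not covered. → 14%.
Line B: printing paper → XVII.4; coated → XVII.4.2; in sheets → XVII.4.2.2. Scheduled 14%. quota on XVII.4.2.2 exhausted → over-quota 28%; Selvast agreement on XVII.4: RVC ≥ 50% → 19% available; preferential 19%. → 19%.
Line C: newsprint → XVII.3; uncoated → XVII.3.2; in sheets → XVII.3.2.2. Scheduled 32%. quota on XVII.3.2.2 exhausted → over-quota 35%; Javaros agreement on XVII.1.2.1: XVII.3.2.2 not covered; Javaros agreement on XVII.4.1.1: XVII.3.2.2 not covered. → 35%.
Line D: newsprint → XVII.3; coated → XVII.3.1; in rolls → XVII.3.1.2. Scheduled 21%. Selvast agreement on XVII.4: XVII.3.1.2 not covered. → 21%.
Sum: 14% + 19% + 35% + 21% = 89%.

89%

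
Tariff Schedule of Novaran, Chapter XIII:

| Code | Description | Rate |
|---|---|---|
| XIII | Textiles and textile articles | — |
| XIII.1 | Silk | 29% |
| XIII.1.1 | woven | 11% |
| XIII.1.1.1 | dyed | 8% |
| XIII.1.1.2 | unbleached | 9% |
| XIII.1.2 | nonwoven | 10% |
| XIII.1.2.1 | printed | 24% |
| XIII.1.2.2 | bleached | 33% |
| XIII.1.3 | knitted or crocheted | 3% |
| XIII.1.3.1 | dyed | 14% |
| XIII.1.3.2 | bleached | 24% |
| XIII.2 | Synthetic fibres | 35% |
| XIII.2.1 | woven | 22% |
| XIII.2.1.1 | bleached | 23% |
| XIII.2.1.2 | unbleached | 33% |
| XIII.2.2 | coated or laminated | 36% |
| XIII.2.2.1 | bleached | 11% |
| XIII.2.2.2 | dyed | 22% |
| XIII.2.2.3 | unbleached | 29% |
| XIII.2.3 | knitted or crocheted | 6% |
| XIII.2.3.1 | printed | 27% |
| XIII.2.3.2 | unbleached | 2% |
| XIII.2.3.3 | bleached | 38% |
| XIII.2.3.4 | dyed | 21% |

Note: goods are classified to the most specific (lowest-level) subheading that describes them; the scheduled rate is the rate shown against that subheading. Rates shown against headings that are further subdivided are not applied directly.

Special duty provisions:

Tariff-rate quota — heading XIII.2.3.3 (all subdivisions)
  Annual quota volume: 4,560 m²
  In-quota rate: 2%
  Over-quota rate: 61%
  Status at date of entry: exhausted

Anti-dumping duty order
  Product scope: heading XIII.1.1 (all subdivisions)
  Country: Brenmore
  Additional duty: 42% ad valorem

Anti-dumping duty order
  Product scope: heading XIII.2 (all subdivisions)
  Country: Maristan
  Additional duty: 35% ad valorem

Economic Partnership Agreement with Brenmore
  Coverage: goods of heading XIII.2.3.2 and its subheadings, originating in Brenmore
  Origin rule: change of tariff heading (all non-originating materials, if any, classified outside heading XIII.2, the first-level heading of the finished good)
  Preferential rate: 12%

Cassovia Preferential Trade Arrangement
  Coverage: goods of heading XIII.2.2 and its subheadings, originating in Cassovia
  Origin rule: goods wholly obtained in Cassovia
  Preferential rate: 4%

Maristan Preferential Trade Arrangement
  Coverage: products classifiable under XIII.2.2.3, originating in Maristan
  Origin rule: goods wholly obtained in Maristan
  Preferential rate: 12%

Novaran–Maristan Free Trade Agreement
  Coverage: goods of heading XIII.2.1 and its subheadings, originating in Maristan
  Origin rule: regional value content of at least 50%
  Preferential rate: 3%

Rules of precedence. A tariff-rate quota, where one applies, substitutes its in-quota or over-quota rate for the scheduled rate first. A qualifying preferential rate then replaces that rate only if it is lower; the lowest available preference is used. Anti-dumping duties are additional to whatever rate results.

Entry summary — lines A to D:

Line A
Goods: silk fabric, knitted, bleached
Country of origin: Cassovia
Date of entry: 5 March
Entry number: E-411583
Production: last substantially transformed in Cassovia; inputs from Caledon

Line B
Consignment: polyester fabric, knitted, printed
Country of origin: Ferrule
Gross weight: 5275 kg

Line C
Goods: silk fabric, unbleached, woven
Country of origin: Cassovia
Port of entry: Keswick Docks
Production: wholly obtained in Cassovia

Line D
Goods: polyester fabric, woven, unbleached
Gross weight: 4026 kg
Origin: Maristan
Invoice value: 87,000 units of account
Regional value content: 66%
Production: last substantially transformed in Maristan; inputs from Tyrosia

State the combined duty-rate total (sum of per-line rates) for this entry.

98%

Line A: silk → XIII.1; knitted → XIII.1.3; bleached → XIII.1.3.2. Scheduled 24%. Cassovia agreement on XIII.2.2: XIII.1.3.2 not covered. → 24%.
Line B: polyester → XIII.2; knitted → XIII.2.3; printed → XIII.2.3.1. Scheduled 27%. No special measure applies. → 27%.
Line C: silk → XIII.1; woven → XIII.1.1; unbleached → XIII.1.1.2. Scheduled 9%. Cassovia agreement on XIII.2.2: XIII.1.1.2 not covered. → 9%.
Line D: polyester → XIII.2; woven → XIII.2.1; unbleached → XIII.2.1.2. Scheduled 33%. Maristan agreement on XIII.2.2.3: XIII.2.1.2 not covered; Maristan agreement on XIII.2.1: RVC ≥ 50% → 3% available; preferential 3%; anti-dumping (Maristan, XIII.2): +35%; total 3% + 35% = 38%. → 38%.
Sum: 24% + 27% + 9% + 38% = 98%.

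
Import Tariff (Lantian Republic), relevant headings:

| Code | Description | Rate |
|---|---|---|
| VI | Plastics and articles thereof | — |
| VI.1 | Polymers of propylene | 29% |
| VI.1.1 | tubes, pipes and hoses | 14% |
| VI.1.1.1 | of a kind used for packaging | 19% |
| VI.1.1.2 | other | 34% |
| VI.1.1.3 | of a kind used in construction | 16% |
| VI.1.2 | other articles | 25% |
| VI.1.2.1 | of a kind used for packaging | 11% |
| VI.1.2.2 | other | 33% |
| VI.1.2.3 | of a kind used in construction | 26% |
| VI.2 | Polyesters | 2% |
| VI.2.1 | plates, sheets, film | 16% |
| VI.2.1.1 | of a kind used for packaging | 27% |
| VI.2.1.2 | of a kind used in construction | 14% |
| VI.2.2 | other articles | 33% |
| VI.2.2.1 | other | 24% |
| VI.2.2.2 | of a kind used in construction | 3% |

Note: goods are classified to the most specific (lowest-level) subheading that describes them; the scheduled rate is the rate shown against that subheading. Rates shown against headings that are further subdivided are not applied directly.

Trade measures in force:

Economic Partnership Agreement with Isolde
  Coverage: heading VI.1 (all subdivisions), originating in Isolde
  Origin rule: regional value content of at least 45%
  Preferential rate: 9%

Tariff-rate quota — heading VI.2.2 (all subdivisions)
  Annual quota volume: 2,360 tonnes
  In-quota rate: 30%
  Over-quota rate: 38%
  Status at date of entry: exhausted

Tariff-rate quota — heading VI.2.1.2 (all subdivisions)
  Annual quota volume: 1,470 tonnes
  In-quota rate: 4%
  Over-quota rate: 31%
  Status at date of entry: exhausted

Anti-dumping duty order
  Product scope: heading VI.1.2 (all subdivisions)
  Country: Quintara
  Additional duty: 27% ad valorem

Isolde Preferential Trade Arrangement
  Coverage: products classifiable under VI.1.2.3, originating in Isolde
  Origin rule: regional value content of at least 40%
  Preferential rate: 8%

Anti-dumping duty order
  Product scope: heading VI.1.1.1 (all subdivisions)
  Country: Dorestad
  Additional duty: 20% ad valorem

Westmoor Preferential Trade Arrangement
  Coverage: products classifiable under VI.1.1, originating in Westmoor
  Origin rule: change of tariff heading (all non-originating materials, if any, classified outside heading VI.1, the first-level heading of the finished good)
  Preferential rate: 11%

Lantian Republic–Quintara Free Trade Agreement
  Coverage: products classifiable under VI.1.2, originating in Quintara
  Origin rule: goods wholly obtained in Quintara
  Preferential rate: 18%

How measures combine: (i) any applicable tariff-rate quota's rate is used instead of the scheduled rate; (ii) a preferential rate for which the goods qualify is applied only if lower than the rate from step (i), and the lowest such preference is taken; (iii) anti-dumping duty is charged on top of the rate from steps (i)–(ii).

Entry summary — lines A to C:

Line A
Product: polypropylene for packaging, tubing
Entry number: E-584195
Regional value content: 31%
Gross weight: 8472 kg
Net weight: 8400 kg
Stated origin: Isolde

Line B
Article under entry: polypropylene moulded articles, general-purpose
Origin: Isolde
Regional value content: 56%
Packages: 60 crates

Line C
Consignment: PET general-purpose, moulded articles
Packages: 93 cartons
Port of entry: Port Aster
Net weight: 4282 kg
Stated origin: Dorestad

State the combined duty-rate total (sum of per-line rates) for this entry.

Line A: polypropylene → VI.1; tubing → VI.1.1; for packaging → VI.1.1.1. Scheduled 19%. Isolde agreement on VI.1: RVC < 45%; Isolde agreement on VI.1.2.3: VI.1.1.1 not covered. → 19%.
Line B: polypropylene → VI.1; moulded articles → VI.1.2; general-purpose → VI.1.2.2. Scheduled 33%. Isolde agreement on VI.1: RVC ≥ 45% → 9% available; Isolde agreement on VI.1.2.3: VI.1.2.2 not covered; preferential 9%. → 9%.
Line C: PET → VI.2; moulded articles → VI.2.2; general-purpose → VI.2.2.1. Scheduled 24%. quota on VI.2.2 exhausted → over-quota 38%. → 38%.
Sum: 19% + 9% + 38% = 66%.

66%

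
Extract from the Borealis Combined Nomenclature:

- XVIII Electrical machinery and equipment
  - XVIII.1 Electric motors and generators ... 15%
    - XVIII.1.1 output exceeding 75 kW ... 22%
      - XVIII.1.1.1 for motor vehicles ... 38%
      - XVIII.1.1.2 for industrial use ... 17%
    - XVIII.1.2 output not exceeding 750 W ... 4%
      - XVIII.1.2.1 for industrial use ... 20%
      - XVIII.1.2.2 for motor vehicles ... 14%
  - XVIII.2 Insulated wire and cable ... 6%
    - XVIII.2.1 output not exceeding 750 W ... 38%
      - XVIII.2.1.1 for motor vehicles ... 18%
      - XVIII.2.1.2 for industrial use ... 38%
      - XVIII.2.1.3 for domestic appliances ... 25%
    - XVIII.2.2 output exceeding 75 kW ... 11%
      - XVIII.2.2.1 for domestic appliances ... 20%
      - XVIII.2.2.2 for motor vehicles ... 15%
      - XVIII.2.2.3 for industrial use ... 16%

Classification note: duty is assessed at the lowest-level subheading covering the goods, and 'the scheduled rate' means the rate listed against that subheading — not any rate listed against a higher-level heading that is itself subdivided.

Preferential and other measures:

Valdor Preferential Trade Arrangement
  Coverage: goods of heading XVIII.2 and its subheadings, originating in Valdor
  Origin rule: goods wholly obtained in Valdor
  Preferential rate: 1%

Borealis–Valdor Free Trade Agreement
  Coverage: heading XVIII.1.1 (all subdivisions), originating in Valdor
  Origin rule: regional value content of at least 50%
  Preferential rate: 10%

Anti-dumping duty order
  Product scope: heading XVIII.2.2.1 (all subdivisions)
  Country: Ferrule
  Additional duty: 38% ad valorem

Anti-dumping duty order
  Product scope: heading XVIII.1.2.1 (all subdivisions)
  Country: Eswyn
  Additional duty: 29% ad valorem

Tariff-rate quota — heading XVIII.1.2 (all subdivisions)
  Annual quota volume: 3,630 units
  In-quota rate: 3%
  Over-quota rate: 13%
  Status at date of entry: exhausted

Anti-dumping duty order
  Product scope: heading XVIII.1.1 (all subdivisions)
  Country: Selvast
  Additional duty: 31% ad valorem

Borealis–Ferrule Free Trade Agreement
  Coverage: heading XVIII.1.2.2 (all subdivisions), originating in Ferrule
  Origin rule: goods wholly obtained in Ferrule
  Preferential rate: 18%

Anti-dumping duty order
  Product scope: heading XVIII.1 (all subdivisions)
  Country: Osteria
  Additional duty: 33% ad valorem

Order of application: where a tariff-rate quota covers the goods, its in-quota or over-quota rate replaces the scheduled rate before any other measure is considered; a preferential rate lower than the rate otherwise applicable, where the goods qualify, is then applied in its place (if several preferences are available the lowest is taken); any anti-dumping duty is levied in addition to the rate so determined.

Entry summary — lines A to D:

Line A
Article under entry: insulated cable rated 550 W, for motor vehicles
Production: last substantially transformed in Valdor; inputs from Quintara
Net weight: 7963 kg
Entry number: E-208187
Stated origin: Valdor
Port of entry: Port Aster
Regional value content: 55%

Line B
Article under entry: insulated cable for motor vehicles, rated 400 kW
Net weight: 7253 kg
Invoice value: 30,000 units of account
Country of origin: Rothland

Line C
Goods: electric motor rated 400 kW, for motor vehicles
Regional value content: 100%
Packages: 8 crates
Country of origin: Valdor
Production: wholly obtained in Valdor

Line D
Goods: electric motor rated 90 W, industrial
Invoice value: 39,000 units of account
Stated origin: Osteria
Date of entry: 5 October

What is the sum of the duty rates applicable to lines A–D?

89%

Line A: insulated cable → XVIII.2; rated 550 W → XVIII.2.1; for motor vehicles → XVIII.2.1.1. Scheduled 18%. Valdor agreement on XVIII.2: not wholly obtained; Valdor agreement on XVIII.1.1: XVIII.2.1.1 not covered. → 18%.
Line B: insulated cable → XVIII.2; rated 400 kW → XVIII.2.2; for motor vehicles → XVIII.2.2.2. Scheduled 15%. No special measure applies. → 15%.
Line C: electric motor → XVIII.1; rated 400 kW → XVIII.1.1; for motor vehicles → XVIII.1.1.1. Scheduled 38%. Valdor agreement on XVIII.2: XVIII.1.1.1 not covered; Valdor agreement on XVIII.1.1: RVC ≥ 50% → 10% available; preferential 10%. → 10%.
Line D: electric motor → XVIII.1; rated 90 W → XVIII.1.2; industrial → XVIII.1.2.1. Scheduled 20%. quota on XVIII.1.2 exhausted → over-quota 13%; anti-dumping (Osteria, XVIII.1): +33%; total 13% + 33% = 46%. → 46%.
Sum: 18% + 15% + 10% + 46% = 89%.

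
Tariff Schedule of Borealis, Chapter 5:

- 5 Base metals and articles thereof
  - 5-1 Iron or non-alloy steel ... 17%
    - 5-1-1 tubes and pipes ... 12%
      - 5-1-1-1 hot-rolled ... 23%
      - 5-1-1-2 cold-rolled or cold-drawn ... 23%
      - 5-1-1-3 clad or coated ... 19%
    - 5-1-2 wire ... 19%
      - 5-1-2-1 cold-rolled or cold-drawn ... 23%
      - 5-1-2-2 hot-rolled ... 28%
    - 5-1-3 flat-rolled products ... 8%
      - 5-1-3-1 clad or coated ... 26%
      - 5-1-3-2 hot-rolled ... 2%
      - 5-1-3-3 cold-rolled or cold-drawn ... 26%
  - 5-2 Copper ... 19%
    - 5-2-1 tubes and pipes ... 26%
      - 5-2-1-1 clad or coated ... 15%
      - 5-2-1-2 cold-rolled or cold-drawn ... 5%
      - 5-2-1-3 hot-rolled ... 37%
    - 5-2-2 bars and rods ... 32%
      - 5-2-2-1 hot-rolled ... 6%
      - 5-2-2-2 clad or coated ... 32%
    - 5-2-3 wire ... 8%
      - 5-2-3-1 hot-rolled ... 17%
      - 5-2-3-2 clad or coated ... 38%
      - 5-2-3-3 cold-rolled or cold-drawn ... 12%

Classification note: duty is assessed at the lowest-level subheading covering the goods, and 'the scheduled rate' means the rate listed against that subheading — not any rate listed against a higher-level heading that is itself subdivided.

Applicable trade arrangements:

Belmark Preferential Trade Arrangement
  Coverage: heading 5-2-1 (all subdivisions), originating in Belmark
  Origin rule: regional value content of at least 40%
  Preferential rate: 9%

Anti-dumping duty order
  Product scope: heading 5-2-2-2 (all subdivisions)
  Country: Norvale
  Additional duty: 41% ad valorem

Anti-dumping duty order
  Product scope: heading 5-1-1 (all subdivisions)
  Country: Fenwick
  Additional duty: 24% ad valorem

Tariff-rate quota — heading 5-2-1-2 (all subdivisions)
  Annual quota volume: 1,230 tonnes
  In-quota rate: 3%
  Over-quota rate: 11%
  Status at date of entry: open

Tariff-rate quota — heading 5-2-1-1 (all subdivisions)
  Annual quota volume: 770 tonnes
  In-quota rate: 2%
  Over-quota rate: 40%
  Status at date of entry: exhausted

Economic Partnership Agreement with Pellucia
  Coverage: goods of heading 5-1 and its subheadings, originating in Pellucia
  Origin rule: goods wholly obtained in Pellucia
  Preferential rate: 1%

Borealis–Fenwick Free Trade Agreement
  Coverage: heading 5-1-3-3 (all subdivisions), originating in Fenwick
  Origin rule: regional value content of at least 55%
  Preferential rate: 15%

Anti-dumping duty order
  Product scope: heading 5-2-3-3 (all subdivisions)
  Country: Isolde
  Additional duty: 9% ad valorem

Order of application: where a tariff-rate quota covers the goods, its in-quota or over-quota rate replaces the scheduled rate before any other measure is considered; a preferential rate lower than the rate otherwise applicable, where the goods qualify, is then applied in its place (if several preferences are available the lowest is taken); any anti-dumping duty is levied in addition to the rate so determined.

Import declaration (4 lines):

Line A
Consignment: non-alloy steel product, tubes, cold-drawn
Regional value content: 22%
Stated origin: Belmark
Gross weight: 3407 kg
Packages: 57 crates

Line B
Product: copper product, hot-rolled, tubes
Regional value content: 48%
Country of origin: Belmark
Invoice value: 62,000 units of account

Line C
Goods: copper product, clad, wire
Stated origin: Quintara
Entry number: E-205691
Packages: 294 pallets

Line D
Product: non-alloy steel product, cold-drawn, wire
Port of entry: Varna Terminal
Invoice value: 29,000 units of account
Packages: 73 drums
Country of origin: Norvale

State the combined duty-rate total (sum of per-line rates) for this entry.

Line A: non-alloy steel → 5-1; tubes → 5-1-1; cold-drawn → 5-1-1-2. Scheduled 23%. Belmark agreement on 5-2-1: 5-1-1-2 not covered. → 23%.
Line B: copper → 5-2; tubes → 5-2-1; hot-rolled → 5-2-1-3. Scheduled 37%. Belmark agreement on 5-2-1: RVC ≥ 40% → 9% available; preferential 9%. → 9%.
Line C: copper → 5-2; wire → 5-2-3; clad → 5-2-3-2. Scheduled 38%. No special measure applies. → 38%.
Line D: non-alloy steel → 5-1; wire → 5-1-2; cold-drawn → 5-1-2-1. Scheduled 23%. No special measure applies. → 23%.
Sum: 23% + 9% + 38% + 23% = 93%.

93%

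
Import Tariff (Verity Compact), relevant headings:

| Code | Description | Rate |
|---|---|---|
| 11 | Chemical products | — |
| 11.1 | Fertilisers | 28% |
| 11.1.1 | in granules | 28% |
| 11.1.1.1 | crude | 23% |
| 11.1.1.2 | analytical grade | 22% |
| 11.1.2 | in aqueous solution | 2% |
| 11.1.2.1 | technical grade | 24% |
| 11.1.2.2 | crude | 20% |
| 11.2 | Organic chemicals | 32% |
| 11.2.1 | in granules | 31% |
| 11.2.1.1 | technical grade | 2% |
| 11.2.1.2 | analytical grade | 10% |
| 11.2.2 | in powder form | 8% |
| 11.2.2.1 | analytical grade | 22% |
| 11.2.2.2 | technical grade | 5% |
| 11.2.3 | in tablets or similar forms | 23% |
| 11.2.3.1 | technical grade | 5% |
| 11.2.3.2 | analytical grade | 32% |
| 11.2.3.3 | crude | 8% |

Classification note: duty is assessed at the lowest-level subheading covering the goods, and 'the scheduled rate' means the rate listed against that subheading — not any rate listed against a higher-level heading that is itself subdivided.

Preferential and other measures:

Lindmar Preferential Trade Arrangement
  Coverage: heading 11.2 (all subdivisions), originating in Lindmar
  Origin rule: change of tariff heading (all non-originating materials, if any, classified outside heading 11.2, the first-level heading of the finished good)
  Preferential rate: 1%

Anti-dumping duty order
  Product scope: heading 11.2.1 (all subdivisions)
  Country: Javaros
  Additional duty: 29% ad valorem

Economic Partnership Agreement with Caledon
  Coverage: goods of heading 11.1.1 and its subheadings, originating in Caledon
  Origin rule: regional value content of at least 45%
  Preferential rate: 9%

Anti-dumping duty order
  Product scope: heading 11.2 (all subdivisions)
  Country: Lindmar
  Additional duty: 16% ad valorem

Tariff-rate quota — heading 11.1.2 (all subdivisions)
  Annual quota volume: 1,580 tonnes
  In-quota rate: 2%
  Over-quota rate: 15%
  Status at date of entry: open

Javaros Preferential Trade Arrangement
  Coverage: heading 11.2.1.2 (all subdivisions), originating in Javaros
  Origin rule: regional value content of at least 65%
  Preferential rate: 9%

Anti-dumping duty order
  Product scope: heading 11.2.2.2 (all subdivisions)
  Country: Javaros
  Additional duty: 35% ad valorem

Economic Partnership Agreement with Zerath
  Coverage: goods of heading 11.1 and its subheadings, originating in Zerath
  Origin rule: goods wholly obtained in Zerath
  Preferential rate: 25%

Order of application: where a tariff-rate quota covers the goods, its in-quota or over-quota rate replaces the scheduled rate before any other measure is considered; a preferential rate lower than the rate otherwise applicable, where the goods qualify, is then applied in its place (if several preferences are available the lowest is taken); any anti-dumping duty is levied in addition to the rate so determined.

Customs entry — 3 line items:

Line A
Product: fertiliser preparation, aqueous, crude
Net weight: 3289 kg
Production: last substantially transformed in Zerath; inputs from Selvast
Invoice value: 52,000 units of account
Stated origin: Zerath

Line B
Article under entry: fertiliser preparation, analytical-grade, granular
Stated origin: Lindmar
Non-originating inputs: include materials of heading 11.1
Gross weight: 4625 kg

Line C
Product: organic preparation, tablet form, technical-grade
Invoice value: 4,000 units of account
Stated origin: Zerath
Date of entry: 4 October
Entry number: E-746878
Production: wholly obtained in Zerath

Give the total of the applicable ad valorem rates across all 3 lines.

29%

Line A: fertiliser → 11.1; aqueous → 11.1.2; crude → 11.1.2.2. Scheduled 20%. quota on 11.1.2 open → in-quota 2%; Zerath agreement on 11.1: not wholly obtained. → 2%.
Line B: fertiliser → 11.1; granular → 11.1.1; analytical-grade → 11.1.1.2. Scheduled 22%. Lindmar agreement on 11.2: 11.1.1.2 not covered. → 22%.
Line C: organic → 11.2; tablet form → 11.2.3; technical-grade → 11.2.3.1. Scheduled 5%. Zerath agreement on 11.1: 11.2.3.1 not covered. → 5%.
Sum: 2% + 22% + 5% = 29%.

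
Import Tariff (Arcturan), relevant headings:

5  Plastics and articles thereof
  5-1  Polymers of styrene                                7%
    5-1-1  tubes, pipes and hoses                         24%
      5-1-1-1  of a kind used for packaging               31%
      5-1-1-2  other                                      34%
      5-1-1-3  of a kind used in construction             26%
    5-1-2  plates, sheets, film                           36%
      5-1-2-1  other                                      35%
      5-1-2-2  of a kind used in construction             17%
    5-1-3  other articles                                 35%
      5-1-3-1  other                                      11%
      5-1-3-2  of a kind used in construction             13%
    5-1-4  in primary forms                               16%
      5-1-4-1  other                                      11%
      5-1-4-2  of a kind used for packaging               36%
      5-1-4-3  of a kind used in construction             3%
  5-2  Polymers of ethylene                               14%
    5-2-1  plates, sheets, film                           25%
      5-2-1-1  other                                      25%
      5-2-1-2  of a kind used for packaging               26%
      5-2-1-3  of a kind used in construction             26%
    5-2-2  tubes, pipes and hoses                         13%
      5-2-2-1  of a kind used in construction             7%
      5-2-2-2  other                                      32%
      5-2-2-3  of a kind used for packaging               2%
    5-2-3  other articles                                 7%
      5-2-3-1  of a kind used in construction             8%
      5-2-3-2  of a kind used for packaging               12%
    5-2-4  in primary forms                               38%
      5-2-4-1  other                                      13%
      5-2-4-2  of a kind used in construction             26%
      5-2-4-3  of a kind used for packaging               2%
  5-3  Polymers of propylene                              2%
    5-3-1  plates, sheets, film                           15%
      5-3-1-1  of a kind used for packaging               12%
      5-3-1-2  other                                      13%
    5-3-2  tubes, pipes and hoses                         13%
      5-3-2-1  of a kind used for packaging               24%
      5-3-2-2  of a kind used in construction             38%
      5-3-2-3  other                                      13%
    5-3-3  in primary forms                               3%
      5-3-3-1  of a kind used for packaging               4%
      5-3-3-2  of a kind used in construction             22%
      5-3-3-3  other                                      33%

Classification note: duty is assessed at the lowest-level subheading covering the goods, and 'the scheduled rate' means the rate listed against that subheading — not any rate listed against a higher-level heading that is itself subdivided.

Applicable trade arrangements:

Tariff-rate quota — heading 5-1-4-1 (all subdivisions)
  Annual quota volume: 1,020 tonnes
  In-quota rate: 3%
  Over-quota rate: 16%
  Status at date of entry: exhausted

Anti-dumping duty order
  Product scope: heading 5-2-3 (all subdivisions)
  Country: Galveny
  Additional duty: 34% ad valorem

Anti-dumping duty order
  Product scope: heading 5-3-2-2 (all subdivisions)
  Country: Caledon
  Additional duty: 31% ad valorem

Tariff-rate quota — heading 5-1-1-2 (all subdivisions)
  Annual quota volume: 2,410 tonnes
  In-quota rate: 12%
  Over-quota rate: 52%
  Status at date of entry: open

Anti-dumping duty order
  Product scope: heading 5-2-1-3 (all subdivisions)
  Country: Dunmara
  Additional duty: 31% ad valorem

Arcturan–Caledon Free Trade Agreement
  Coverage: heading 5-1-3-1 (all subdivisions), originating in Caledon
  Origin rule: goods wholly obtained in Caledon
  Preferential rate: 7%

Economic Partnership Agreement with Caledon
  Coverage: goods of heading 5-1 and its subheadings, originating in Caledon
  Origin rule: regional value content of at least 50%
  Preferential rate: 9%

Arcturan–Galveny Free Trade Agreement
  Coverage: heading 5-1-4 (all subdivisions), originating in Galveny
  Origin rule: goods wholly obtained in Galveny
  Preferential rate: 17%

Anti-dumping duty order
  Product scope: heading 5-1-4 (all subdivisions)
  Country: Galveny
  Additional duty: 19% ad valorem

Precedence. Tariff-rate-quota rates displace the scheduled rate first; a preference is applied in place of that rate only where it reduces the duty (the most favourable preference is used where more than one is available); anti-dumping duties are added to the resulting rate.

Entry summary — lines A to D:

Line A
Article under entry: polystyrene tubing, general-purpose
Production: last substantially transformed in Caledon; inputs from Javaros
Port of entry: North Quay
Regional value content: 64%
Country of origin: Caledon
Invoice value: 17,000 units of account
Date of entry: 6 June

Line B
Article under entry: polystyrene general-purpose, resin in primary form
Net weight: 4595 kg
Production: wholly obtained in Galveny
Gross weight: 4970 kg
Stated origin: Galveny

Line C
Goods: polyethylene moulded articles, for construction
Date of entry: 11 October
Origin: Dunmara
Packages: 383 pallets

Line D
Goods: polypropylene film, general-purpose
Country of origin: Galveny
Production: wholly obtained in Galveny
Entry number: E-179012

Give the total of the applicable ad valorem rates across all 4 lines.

65%

Line A: polystyrene → 5-1; tubing → 5-1-1; general-purpose → 5-1-1-2. Scheduled 34%. quota on 5-1-1-2 open → in-quota 12%; Caledon agreement on 5-1-3-1: 5-1-1-2 not covered; Caledon agreement on 5-1: RVC ≥ 50% → 9% available; preferential 9%. → 9%.
Line B: polystyrene → 5-1; resin in primary form → 5-1-4; general-purpose → 5-1-4-1. Scheduled 11%. quota on 5-1-4-1 exhausted → over-quota 16%; Galveny agreement on 5-1-4: wholly obtained → 17% available; preference 17% not lower than 16% → no reduction; anti-dumping (Galveny, 5-1-4): +19%; total 16% + 19% = 35%. → 35%.
Line C: polyethylene → 5-2; moulded articles → 5-2-3; for construction → 5-2-3-1. Scheduled 8%. No special measure applies. → 8%.
Line D: polypropylene → 5-3; film → 5-3-1; general-purpose → 5-3-1-2. Scheduled 13%. Galveny agreement on 5-1-4: 5-3-1-2 not covered. → 13%.
Sum: 9% + 35% + 8% + 13% = 65%.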